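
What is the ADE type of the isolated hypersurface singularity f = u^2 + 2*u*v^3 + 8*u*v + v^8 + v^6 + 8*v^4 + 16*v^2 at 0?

The Hessian of f at 0 has rank 1. Corank 1: A-series; mu = 7 gives A_7.

A7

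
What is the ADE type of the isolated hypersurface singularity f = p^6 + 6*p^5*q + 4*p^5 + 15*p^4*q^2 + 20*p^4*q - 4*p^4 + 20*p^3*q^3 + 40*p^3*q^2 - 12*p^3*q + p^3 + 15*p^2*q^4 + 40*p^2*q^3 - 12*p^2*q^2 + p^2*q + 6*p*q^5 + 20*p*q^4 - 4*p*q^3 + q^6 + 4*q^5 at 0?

The Hessian of f at 0 has rank 0. Corank 2; j^3 = p^2*(p + q) has shape L^2 M (L != M), so D-series; mu = 7 gives D_7.

D7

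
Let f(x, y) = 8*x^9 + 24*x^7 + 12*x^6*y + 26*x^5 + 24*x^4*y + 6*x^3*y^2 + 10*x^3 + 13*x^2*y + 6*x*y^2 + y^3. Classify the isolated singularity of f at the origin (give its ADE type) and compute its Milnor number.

The Hessian of f at 0 has rank 0. Corank 2; j^3 = (2*x + y)*(5*x^2 + 4*x*y + y^2) splits into three distinct lines over C (the quadratic factor has nonzero discriminant), so D_4.

Type D_{4}, Milnor number mu = 4.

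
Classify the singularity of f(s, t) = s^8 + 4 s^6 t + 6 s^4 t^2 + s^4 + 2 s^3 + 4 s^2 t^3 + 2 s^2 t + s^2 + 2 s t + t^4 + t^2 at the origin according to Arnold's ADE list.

The Hessian of f at 0 has rank 1. Corank 1: A-series; mu = 3 gives A_3.

A3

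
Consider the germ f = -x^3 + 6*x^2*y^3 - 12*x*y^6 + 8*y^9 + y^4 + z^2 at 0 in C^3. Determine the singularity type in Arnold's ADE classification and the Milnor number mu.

Type E6, Milnor number mu = 6.

The Hessian of f at 0 has rank 1. Corank 2; j^3 = -x^3 is a perfect cube, so E-series; the 4-jet and mu = 6 give E_6.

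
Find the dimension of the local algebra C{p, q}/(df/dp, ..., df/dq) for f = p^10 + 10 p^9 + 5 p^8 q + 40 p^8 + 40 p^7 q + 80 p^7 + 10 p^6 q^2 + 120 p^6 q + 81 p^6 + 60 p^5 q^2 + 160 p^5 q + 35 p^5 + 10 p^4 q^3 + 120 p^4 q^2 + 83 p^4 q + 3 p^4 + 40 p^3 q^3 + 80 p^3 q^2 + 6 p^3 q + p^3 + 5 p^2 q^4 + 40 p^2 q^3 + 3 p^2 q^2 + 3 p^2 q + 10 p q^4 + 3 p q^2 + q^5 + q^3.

The Hessian of f at 0 has rank 0. Corank 2; j^3 = (p + q)^3 is a perfect cube, so E-series; the 5-jet and mu = 8 give E_8.

8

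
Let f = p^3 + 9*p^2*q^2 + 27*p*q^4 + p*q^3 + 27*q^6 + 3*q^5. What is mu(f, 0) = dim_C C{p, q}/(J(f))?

7

The Hessian of f at 0 is [[0, 0], [0, 0]] with rank 0, so corank 2. A Groebner basis of the Jacobian ideal J(f) in C{p,q} is {-p^2/9 + q^4 - q^3/27, p^3, p^2*q + p^2/27 + q^3/81, p^2/3 + p*q^2 + q^3/9}; counting standard monomials gives mu = 7. Corank 2; j^3 = p^3 is a perfect cube, so E-series; the 4-jet and mu = 7 give E_7.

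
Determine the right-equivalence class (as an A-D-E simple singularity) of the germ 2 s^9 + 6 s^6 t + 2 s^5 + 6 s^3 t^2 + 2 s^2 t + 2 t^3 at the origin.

The Hessian of f at 0 is [[0, 0], [0, 0]] with rank 0, so corank 2. A Groebner basis of the Jacobian ideal J(f) in C{s,t} is {t^3, s^2 + 3*t^2, s*t}; counting standard monomials gives mu = 4. Corank 2; j^3 = 2*t*(s^2 + t^2) splits into three distinct lines over C (the quadratic factor has nonzero discriminant), so D_4.

D_4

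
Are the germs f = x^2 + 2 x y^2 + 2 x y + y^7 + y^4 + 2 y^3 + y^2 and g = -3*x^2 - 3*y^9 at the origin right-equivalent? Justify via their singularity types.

No.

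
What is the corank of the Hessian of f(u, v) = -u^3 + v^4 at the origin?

2

Hessian at 0 has rank 0.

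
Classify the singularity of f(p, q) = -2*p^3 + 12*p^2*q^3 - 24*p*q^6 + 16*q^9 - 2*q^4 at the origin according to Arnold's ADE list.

E6

The Hessian of f at 0 is [[0, 0], [0, 0]] with rank 0, so corank 2. A Groebner basis of the Jacobian ideal J(f) in C{p,q} is {q^3, p^2}; counting standard monomials gives mu = 6. Corank 2; j^3 = -2*p^3 is a perfect cube, so E-series; the 4-jet and mu = 6 give E_6.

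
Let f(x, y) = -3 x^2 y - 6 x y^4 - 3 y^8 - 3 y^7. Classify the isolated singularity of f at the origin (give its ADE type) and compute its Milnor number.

The Hessian of f at 0 has rank 0. Corank 2; j^3 = -3*x^2*y has shape L^2 M (L != M), so D-series; mu = 9 gives D_9.

Type D_{9}, Milnor number mu = 9.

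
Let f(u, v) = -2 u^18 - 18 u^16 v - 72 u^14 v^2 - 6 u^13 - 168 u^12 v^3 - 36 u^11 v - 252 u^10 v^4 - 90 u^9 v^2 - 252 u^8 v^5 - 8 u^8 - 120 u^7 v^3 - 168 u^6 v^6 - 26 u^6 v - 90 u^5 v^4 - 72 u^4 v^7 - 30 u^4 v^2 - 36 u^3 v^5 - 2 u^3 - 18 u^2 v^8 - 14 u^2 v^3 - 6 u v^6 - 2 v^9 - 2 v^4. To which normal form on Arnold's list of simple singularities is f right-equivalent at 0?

E_{6}

The Hessian of f at 0 is [[0, 0], [0, 0]] with rank 0, so corank 2. A Groebner basis of the Jacobian ideal J(f) in C{u,v} is {v^3, u^2}; counting standard monomials gives mu = 6. Corank 2; j^3 = -2*u^3 is a perfect cube, so E-series; the 4-jet and mu = 6 give E_6.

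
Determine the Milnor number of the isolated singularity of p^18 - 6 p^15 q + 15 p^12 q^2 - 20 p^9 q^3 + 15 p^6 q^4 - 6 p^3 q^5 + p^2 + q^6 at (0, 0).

The Hessian of f at 0 has rank 1. Corank 1: A-series; mu = 5 gives A_5.

5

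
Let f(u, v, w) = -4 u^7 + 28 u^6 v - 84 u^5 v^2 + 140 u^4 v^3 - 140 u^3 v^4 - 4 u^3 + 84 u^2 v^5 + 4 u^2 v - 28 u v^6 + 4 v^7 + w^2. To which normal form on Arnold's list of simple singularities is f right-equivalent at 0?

The Hessian of f at 0 is [[0, 0, 0], [0, 0, 0], [0, 0, 2]] with rank 1, so corank 2. A Groebner basis of the Jacobian ideal J(f) in C{u,v,w} is {u*v/7 + v^6, u*v^2, u^2 - u*v, w}; counting standard monomials gives mu = 8. Corank 2; j^3 = -4*u^2*(u - v) has shape L^2 M (L != M), so D-series; mu = 8 gives D_8.

D_{8}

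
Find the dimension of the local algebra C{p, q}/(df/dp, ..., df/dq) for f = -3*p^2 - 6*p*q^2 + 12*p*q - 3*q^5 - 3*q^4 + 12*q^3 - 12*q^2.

4

The Hessian of f at 0 has rank 1. Corank 1: A-series; mu = 4 gives A_4.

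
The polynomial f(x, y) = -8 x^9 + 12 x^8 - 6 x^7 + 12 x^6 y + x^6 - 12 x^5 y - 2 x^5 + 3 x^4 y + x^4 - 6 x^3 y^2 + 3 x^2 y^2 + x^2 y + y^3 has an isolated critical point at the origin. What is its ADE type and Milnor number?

Type D_4, Milnor number mu = 4.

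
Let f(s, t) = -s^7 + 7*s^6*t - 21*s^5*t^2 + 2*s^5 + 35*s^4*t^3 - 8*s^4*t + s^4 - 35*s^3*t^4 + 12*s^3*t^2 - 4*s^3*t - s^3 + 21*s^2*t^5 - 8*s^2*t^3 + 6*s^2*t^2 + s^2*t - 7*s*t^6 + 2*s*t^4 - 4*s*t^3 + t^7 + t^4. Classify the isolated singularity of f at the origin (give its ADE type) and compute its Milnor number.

Type D5, Milnor number mu = 5.

The Hessian of f at 0 is [[0, 0], [0, 0]] with rank 0, so corank 2. A Groebner basis of the Jacobian ideal J(f) in C{s,t} is {s*t^2, s*t/4 + t^3, s^2 - s*t}; counting standard monomials gives mu = 5. Corank 2; j^3 = -s^2*(s - t) has shape L^2 M (L != M), so D-series; mu = 5 gives D_5.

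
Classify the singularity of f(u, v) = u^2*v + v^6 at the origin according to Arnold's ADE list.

D_7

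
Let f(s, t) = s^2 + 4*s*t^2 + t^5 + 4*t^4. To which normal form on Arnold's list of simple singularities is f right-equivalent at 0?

A_4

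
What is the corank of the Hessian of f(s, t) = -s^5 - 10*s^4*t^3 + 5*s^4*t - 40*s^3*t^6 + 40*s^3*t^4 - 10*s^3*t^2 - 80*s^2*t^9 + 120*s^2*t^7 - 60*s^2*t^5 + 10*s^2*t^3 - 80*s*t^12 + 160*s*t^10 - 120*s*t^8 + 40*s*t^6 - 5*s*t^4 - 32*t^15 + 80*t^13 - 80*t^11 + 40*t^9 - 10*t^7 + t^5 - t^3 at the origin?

2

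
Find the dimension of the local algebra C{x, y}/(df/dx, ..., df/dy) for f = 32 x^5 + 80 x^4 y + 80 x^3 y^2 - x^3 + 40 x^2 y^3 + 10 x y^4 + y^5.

8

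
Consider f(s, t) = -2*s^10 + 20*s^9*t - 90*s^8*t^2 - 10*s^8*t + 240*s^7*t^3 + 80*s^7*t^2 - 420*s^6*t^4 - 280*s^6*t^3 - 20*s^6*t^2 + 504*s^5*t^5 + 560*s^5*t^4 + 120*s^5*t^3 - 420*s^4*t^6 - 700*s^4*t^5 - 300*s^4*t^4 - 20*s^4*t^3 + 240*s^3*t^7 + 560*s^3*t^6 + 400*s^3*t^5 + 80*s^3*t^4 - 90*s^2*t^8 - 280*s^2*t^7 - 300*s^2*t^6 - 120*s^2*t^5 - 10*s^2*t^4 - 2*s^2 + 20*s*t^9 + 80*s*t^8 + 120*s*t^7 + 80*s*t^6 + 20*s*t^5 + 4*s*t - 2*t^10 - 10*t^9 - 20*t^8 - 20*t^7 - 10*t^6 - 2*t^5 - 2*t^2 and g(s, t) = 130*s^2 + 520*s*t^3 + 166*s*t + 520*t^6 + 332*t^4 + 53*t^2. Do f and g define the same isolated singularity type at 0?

The Hessian of f at 0 has rank 1. Corank 1: A-series; mu = 4 gives A_4. The Hessian of g at 0 has rank 2. Corank 0: nondegenerate Morse point, so A_1. f is A_4 but g is A_1, hence not right-equivalent.

No.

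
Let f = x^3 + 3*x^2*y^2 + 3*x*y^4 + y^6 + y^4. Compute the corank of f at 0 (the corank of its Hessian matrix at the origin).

2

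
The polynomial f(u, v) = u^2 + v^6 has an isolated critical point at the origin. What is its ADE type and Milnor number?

The Hessian of f at 0 has rank 1. Corank 1: A-series; mu = 5 gives A_5.

Type A5, Milnor number mu = 5.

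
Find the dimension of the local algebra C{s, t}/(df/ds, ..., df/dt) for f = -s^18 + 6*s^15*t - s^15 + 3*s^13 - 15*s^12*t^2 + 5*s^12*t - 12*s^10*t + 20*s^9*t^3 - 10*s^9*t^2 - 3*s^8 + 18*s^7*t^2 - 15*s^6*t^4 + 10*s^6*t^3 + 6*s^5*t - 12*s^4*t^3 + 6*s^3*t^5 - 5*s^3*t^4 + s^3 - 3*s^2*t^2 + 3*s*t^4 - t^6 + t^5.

8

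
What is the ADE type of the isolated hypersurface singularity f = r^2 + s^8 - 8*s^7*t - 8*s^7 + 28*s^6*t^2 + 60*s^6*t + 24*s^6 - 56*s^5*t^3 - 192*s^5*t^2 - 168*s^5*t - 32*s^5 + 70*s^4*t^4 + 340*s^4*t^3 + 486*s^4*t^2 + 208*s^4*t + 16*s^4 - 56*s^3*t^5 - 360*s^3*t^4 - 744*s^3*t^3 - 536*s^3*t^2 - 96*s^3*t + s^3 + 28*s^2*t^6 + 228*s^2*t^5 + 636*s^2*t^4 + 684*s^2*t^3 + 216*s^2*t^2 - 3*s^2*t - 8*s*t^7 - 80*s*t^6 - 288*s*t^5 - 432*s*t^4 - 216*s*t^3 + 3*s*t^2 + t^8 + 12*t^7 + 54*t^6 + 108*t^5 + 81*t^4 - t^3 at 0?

The Hessian of f at 0 is [[0, 0, 0], [0, 0, 0], [0, 0, 2]] with rank 1, so corank 2. A Groebner basis of the Jacobian ideal J(f) in C{s,t,r} is {t^4, s*t^2 - 7*t^3/6, s^2 - 2*s*t + t^2, r}; counting standard monomials gives mu = 6. Corank 2; j^3 = (s - t)^3 is a perfect cube, so E-series; the 4-jet and mu = 6 give E_6.

E6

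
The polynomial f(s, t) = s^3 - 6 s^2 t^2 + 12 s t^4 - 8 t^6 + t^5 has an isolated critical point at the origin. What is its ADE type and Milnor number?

Type E_{8}, Milnor number mu = 8.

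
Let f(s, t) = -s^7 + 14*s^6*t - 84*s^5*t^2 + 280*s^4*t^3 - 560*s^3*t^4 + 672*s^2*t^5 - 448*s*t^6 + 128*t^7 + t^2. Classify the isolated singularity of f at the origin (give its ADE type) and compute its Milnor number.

The Hessian of f at 0 is [[0, 0], [0, 2]] with rank 1, so corank 1. A Groebner basis of the Jacobian ideal J(f) in C{s,t} is {s^6, t}; counting standard monomials gives mu = 6. Corank 1: A-series; mu = 6 gives A_6.

Type A_6, Milnor number mu = 6.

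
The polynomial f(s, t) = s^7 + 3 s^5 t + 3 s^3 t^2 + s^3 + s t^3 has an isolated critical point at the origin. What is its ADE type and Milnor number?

Type E_{7}, Milnor number mu = 7.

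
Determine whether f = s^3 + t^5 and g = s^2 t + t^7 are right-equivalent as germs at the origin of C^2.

No.

The Hessian of f at 0 has rank 0. Corank 2; j^3 = s^3 is a perfect cube, so E-series; the 5-jet and mu = 8 give E_8. The Hessian of g at 0 has rank 0. Corank 2; j^3 = s^2*t has shape L^2 M (L != M), so D-series; mu = 8 gives D_8. f is E_8 but g is D_8, hence not right-equivalent.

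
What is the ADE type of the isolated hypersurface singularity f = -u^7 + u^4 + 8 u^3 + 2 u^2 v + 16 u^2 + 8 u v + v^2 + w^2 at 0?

A6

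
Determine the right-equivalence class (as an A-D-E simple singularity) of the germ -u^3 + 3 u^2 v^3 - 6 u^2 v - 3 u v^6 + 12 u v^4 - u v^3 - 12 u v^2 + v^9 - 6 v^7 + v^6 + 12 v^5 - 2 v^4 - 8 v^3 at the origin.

E_{7}

The Hessian of f at 0 has rank 0. Corank 2; j^3 = -(u + 2*v)^3 is a perfect cube, so E-series; the 4-jet and mu = 7 give E_7.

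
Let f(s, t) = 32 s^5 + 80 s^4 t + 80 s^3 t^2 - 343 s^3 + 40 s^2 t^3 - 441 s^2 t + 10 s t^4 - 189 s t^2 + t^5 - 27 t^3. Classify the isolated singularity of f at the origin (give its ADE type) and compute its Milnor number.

Type E8, Milnor number mu = 8.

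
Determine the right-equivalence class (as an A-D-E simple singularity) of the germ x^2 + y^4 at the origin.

The Hessian of f at 0 is [[2, 0], [0, 0]] with rank 1, so corank 1. A Groebner basis of the Jacobian ideal J(f) in C{x,y} is {y^3, x}; counting standard monomials gives mu = 3. Corank 1: A-series; mu = 3 gives A_3.

A_{3}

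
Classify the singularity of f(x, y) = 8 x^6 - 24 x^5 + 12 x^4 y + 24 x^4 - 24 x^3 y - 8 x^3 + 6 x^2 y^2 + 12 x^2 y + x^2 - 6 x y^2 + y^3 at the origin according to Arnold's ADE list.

The Hessian of f at 0 is [[2, 0], [0, 0]] with rank 1, so corank 1. A Groebner basis of the Jacobian ideal J(f) in C{x,y} is {y^2, x}; counting standard monomials gives mu = 2. Corank 1: A-series; mu = 2 gives A_2.

A_{2}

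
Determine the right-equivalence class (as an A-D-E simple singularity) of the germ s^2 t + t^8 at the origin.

The Hessian of f at 0 has rank 0. Corank 2; j^3 = s^2*t has shape L^2 M (L != M), so D-series; mu = 9 gives D_9.

D_{9}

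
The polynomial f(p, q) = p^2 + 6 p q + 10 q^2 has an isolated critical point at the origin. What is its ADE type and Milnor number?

Type A_1, Milnor number mu = 1.

The Hessian of f at 0 is [[2, 6], [6, 20]] with rank 2, so corank 0. A Groebner basis of the Jacobian ideal J(f) in C{p,q} is {p, q}; counting standard monomials gives mu = 1. Corank 0: nondegenerate Morse point, so A_1.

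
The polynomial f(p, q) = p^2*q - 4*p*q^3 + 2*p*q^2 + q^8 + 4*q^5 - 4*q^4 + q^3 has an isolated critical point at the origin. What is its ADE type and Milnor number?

Type D_9, Milnor number mu = 9.

The Hessian of f at 0 has rank 0. Corank 2; j^3 = q*(p + q)^2 has shape L^2 M (L != M), so D-series; mu = 9 gives D_9.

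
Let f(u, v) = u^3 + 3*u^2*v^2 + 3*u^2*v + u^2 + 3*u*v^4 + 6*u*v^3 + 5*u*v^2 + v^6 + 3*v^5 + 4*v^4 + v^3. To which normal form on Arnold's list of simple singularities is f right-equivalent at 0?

A_2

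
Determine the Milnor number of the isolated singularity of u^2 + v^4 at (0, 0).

The Hessian of f at 0 is [[2, 0], [0, 0]] with rank 1, so corank 1. A Groebner basis of the Jacobian ideal J(f) in C{u,v} is {v^3, u}; counting standard monomials gives mu = 3. Corank 1: A-series; mu = 3 gives A_3.

3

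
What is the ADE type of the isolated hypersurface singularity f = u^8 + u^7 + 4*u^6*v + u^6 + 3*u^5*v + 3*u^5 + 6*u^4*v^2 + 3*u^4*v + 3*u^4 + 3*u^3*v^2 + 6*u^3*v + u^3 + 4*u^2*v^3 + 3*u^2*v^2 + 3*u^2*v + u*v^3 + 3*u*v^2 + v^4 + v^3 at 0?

E_{7}

The Hessian of f at 0 is [[0, 0], [0, 0]] with rank 0, so corank 2. A Groebner basis of the Jacobian ideal J(f) in C{u,v} is {3*u^2/4 + 3*u*v/2 + v^4 + v^3/4 + 3*v^2/4, u^3 - 3*u^2/2 - 3*u*v + v^3/2 - 3*v^2/2, u^2*v + 5*u^2/4 + 5*u*v/2 - 7*v^3/12 + 5*v^2/4, -3*u^2/4 + u*v^2 - 3*u*v/2 + 3*v^3/4 - 3*v^2/4}; counting standard monomials gives mu = 7. Corank 2; j^3 = (u + v)^3 is a perfect cube, so E-series; the 4-jet and mu = 7 give E_7.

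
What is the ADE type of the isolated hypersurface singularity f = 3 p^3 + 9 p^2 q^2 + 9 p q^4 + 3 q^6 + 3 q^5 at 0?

E_8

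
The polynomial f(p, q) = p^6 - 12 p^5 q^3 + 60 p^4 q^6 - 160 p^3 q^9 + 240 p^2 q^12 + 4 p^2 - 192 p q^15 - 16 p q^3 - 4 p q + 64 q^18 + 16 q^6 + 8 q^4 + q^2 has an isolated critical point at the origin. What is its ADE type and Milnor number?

The Hessian of f at 0 has rank 1. Corank 1: A-series; mu = 5 gives A_5.

Type A_{5}, Milnor number mu = 5.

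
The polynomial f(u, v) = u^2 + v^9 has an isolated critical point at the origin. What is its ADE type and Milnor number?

Type A_8, Milnor number mu = 8.

The Hessian of f at 0 has rank 1. Corank 1: A-series; mu = 8 gives A_8.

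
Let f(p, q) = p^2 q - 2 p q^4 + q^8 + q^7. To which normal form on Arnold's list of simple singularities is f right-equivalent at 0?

D_9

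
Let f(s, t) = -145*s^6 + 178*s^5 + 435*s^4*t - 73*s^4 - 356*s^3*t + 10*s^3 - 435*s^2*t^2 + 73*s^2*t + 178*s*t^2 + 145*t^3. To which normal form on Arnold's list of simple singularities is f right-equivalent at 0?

D_{4}

The Hessian of f at 0 is [[0, 0], [0, 0]] with rank 0, so corank 2. A Groebner basis of the Jacobian ideal J(f) in C{s,t} is {t^3, s^2 - 71*t^2/11, s*t + 28*t^2/11}; counting standard monomials gives mu = 4. Corank 2; j^3 = (2*s + 5*t)*(5*s^2 + 24*s*t + 29*t^2) splits into three distinct lines over C (the quadratic factor has nonzero discriminant), so D_4.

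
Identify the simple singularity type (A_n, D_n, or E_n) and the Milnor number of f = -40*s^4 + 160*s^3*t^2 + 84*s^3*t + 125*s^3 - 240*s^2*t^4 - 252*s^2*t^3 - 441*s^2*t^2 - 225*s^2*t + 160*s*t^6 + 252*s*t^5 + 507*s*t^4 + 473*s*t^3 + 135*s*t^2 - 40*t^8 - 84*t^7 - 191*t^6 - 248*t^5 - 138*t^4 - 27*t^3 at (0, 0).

Type E_7, Milnor number mu = 7.

The Hessian of f at 0 is [[0, 0], [0, 0]] with rank 0, so corank 2. A Groebner basis of the Jacobian ideal J(f) in C{s,t} is {-390625*s^2/388957 + 468750*s*t/388957 + t^4 + 125*t^3/1166871 - 140625*t^2/388957, s^3 - 421050*s^2/388957 + 505260*s*t/388957 - 419849*t^3/1944785 - 151578*t^2/388957, s^2*t - 1403375*s^2/1166871 + 561350*s*t/388957 - 6298858*t^3/17503065 - 168405*t^2/388957, -1169375*s^2/1166871 + s*t^2 + 467750*s*t/388957 - 10499968*t^3/17503065 - 140325*t^2/388957}; counting standard monomials gives mu = 7. Corank 2; j^3 = (5*s - 3*t)^3 is a perfect cube, so E-series; the 4-jet and mu = 7 give E_7.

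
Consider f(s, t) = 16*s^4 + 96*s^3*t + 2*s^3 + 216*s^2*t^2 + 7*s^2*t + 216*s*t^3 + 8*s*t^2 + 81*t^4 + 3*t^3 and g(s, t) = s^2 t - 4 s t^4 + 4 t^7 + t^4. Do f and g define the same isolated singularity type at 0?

The Hessian of f at 0 is [[0, 0], [0, 0]] with rank 0, so corank 2. A Groebner basis of the Jacobian ideal J(f) in C{s,t} is {s*t^2 + s*t/8 + t^2/8, -s*t/8 + t^3 - t^2/8, s^2 + 5*s*t/2 + 3*t^2/2}; counting standard monomials gives mu = 5. Corank 2; j^3 = (s + t)^2*(2*s + 3*t) has shape L^2 M (L != M), so D-series; mu = 5 gives D_5. The Hessian of g at 0 is [[0, 0], [0, 0]] with rank 0, so corank 2. A Groebner basis of the Jacobian ideal J(g) in C{s,t} is {s^3, s^2/4 + t^3, s*t}; counting standard monomials gives mu = 5. Corank 2; j^3 = s^2*t has shape L^2 M (L != M), so D-series; mu = 5 gives D_5. Both have type D_5, hence right-equivalent.

Yes.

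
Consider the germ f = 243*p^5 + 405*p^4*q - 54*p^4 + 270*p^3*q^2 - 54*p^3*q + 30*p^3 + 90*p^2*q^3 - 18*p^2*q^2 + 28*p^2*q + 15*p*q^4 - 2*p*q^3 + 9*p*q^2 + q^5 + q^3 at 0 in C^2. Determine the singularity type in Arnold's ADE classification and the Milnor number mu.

Type D4, Milnor number mu = 4.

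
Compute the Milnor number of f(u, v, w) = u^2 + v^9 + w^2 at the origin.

8

The Hessian of f at 0 is [[2, 0, 0], [0, 0, 0], [0, 0, 2]] with rank 2, so corank 1. A Groebner basis of the Jacobian ideal J(f) in C{u,v,w} is {v^8, u, w}; counting standard monomials gives mu = 8. Corank 1: A-series; mu = 8 gives A_8.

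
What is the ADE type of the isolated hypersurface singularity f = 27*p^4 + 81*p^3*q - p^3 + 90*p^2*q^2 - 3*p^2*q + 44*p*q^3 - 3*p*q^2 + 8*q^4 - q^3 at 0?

E_{7}

The Hessian of f at 0 is [[0, 0], [0, 0]] with rank 0, so corank 2. A Groebner basis of the Jacobian ideal J(f) in C{p,q} is {p^2/3 + 2*p*q/3 + q^4 + q^3/9 + q^2/3, p^3 - 5*p^2/3 - 10*p*q/3 + 4*q^3/9 - 5*q^2/3, p^2*q + 11*p^2/9 + 22*p*q/9 - 16*q^3/27 + 11*q^2/9, -2*p^2/3 + p*q^2 - 4*p*q/3 + 7*q^3/9 - 2*q^2/3}; counting standard monomials gives mu = 7. Corank 2; j^3 = -(p + q)^3 is a perfect cube, so E-series; the 4-jet and mu = 7 give E_7.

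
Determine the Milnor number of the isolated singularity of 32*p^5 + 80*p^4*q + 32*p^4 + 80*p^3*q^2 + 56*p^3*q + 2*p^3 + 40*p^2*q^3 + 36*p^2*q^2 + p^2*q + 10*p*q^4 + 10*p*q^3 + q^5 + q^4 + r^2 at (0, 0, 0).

The Hessian of f at 0 is [[0, 0, 0], [0, 0, 0], [0, 0, 2]] with rank 1, so corank 2. A Groebner basis of the Jacobian ideal J(f) in C{p,q,r} is {p*q^2, -p*q/7 + q^3, p^2 + 4*p*q/7, r}; counting standard monomials gives mu = 5. Corank 2; j^3 = p^2*(2*p + q) has shape L^2 M (L != M), so D-series; mu = 5 gives D_5.

5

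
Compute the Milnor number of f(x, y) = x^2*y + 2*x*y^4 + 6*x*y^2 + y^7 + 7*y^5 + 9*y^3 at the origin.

6

The Hessian of f at 0 is [[0, 0], [0, 0]] with rank 0, so corank 2. A Groebner basis of the Jacobian ideal J(f) in C{x,y} is {x*y + y^4 + 3*y^2, x*y^2 + 3*y^3, x^2 + x*y - 6*y^2}; counting standard monomials gives mu = 6. Corank 2; j^3 = y*(x + 3*y)^2 has shape L^2 M (L != M), so D-series; mu = 6 gives D_6.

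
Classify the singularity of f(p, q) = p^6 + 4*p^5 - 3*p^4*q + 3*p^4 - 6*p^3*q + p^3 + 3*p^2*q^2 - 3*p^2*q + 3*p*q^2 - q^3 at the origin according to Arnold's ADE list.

E8

The Hessian of f at 0 has rank 0. Corank 2; j^3 = (p - q)^3 is a perfect cube, so E-series; the 5-jet and mu = 8 give E_8.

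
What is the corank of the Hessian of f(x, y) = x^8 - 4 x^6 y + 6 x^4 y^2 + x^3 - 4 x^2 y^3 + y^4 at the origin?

2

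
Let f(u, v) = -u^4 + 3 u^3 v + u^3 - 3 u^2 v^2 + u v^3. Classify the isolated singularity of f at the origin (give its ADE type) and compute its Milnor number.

Type E7, Milnor number mu = 7.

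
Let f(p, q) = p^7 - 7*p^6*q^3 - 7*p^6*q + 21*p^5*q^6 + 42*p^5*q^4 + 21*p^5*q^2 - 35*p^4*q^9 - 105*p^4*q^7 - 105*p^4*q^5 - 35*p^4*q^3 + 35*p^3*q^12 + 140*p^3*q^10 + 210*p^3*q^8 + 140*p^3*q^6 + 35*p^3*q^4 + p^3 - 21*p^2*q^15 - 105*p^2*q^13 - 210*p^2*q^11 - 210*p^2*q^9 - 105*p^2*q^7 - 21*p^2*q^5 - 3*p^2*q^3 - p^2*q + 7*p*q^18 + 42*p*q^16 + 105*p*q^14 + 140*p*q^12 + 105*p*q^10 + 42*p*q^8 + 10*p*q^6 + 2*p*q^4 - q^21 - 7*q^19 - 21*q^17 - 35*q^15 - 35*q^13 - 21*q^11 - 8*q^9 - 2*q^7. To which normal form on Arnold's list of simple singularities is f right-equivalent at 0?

D_8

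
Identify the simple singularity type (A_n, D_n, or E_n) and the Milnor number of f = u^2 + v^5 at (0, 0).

Type A_{4}, Milnor number mu = 4.

The Hessian of f at 0 is [[2, 0], [0, 0]] with rank 1, so corank 1. A Groebner basis of the Jacobian ideal J(f) in C{u,v} is {v^4, u}; counting standard monomials gives mu = 4. Corank 1: A-series; mu = 4 gives A_4.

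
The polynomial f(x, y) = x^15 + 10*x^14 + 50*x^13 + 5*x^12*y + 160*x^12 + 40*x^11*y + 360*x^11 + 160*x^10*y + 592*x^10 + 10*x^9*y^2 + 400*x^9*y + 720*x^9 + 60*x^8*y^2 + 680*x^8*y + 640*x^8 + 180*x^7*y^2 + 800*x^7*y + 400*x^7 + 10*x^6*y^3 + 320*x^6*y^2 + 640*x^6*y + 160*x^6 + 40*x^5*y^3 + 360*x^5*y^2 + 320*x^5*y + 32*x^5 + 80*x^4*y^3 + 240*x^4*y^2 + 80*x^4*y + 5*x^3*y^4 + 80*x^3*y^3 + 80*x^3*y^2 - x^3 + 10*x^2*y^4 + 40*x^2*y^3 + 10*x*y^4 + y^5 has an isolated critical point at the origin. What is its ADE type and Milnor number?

Type E_{8}, Milnor number mu = 8.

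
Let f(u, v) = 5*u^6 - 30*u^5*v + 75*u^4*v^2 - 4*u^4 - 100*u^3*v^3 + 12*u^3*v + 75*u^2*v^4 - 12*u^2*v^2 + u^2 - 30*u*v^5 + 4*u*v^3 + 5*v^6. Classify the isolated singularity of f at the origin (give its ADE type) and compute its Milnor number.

Type A_5, Milnor number mu = 5.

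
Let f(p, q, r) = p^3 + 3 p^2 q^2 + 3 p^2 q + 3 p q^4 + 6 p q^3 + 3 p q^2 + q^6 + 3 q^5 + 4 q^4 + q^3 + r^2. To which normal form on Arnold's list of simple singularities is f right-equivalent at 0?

The Hessian of f at 0 is [[0, 0, 0], [0, 0, 0], [0, 0, 2]] with rank 1, so corank 2. A Groebner basis of the Jacobian ideal J(f) in C{p,q,r} is {p^3 + 3*p^2/2 + 3*p*q + 3*q^2/2, p^2*q - p^2 - 2*p*q - q^2, p^2/2 + p*q^2 + p*q + q^2/2, q^3, r}; counting standard monomials gives mu = 6. Corank 2; j^3 = (p + q)^3 is a perfect cube, so E-series; the 4-jet and mu = 6 give E_6.

E6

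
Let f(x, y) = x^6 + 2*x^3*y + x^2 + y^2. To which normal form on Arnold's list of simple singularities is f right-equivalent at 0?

The Hessian of f at 0 has rank 2. Corank 0: nondegenerate Morse point, so A_1.

A_1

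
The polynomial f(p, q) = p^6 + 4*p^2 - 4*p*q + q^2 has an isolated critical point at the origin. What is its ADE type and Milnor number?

Type A5, Milnor number mu = 5.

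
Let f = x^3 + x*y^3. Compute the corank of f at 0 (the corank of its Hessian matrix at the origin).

2

Hessian at 0 has rank 0.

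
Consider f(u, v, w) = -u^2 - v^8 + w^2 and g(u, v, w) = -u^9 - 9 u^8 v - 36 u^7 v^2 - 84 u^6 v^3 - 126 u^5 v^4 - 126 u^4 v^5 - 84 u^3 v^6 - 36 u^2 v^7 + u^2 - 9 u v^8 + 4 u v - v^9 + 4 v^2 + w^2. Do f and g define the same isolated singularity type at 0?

No.

The Hessian of f at 0 is [[-2, 0, 0], [0, 0, 0], [0, 0, 2]] with rank 2, so corank 1. A Groebner basis of the Jacobian ideal J(f) in C{u,v,w} is {v^7, u, w}; counting standard monomials gives mu = 7. Corank 1: A-series; mu = 7 gives A_7. The Hessian of g at 0 is [[2, 4, 0], [4, 8, 0], [0, 0, 2]] with rank 2, so corank 1. A Groebner basis of the Jacobian ideal J(g) in C{u,v,w} is {v^8, u + 2*v, w}; counting standard monomials gives mu = 8. Corank 1: A-series; mu = 8 gives A_8. f is A_7 but g is A_8, hence not right-equivalent.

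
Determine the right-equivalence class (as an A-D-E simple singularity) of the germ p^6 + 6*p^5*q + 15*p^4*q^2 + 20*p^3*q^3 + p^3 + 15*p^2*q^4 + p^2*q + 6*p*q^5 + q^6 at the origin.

D_7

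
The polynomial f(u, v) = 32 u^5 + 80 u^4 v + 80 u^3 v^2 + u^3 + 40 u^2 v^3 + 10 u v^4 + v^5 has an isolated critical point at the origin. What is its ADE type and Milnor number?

Type E8, Milnor number mu = 8.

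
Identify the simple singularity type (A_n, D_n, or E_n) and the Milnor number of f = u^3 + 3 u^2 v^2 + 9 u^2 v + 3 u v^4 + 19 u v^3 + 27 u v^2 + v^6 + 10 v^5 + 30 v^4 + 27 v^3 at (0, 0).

Type E_7, Milnor number mu = 7.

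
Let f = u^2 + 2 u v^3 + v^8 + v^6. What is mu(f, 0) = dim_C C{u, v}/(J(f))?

7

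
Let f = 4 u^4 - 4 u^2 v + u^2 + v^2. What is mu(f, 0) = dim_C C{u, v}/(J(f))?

The Hessian of f at 0 is [[2, 0], [0, 2]] with rank 2, so corank 0. A Groebner basis of the Jacobian ideal J(f) in C{u,v} is {u, v}; counting standard monomials gives mu = 1. Corank 0: nondegenerate Morse point, so A_1.

1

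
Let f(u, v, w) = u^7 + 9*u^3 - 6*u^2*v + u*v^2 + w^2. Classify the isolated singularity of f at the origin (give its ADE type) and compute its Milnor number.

Type D8, Milnor number mu = 8.

The Hessian of f at 0 has rank 1. Corank 2; j^3 = u*(3*u - v)^2 has shape L^2 M (L != M), so D-series; mu = 8 gives D_8.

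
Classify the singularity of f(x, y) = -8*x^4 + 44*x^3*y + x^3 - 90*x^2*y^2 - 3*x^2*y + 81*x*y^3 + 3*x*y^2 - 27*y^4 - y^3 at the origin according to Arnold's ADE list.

E_{7}

The Hessian of f at 0 has rank 0. Corank 2; j^3 = (x - y)^3 is a perfect cube, so E-series; the 4-jet and mu = 7 give E_7.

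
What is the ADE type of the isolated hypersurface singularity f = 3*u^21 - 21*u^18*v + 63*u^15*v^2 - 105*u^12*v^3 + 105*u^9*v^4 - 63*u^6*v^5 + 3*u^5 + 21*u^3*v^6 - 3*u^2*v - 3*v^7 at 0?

D8

The Hessian of f at 0 is [[0, 0], [0, 0]] with rank 0, so corank 2. A Groebner basis of the Jacobian ideal J(f) in C{u,v} is {u^2/7 + v^6, u^3, u*v}; counting standard monomials gives mu = 8. Corank 2; j^3 = -3*u^2*v has shape L^2 M (L != M), so D-series; mu = 8 gives D_8.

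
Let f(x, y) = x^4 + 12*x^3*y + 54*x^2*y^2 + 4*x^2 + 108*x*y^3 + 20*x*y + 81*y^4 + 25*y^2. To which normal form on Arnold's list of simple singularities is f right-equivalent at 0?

A_{3}

The Hessian of f at 0 has rank 1. Corank 1: A-series; mu = 3 gives A_3.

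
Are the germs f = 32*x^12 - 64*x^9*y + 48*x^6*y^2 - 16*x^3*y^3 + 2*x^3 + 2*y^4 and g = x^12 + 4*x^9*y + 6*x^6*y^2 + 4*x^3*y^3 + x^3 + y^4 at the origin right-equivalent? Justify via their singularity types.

Yes.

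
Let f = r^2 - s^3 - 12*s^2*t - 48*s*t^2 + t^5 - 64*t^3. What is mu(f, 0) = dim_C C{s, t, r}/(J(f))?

8

The Hessian of f at 0 has rank 1. Corank 2; j^3 = -(s + 4*t)^3 is a perfect cube, so E-series; the 5-jet and mu = 8 give E_8.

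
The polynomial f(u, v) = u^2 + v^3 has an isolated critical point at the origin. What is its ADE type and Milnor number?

Type A_{2}, Milnor number mu = 2.

The Hessian of f at 0 is [[2, 0], [0, 0]] with rank 1, so corank 1. A Groebner basis of the Jacobian ideal J(f) in C{u,v} is {v^2, u}; counting standard monomials gives mu = 2. Corank 1: A-series; mu = 2 gives A_2.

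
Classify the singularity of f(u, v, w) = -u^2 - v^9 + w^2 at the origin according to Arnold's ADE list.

A_8

The Hessian of f at 0 has rank 2. Corank 1: A-series; mu = 8 gives A_8.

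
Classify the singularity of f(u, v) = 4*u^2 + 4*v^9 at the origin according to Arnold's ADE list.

A_{8}

The Hessian of f at 0 has rank 1. Corank 1: A-series; mu = 8 gives A_8.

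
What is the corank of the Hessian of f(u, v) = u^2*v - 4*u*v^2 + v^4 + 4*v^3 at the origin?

2

Hessian at 0 has rank 0.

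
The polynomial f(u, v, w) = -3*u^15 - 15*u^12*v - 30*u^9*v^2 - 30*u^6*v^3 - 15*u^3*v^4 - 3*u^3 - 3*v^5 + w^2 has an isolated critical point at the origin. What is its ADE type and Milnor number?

The Hessian of f at 0 has rank 1. Corank 2; j^3 = -3*u^3 is a perfect cube, so E-series; the 5-jet and mu = 8 give E_8.

Type E8, Milnor number mu = 8.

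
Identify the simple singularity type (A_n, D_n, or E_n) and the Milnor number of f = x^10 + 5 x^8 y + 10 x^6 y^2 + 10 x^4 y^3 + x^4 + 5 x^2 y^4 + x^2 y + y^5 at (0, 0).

Type D_6, Milnor number mu = 6.

The Hessian of f at 0 has rank 0. Corank 2; j^3 = x^2*y has shape L^2 M (L != M), so D-series; mu = 6 gives D_6.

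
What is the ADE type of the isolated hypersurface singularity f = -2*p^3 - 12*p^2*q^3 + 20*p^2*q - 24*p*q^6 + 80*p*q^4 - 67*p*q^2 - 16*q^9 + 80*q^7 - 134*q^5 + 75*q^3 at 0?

The Hessian of f at 0 is [[0, 0], [0, 0]] with rank 0, so corank 2. A Groebner basis of the Jacobian ideal J(f) in C{p,q} is {q^3, p^2 - 11*q^2/2, p*q - 5*q^2/2}; counting standard monomials gives mu = 4. Corank 2; j^3 = -(p - 3*q)*(2*p^2 - 14*p*q + 25*q^2) splits into three distinct lines over C (the quadratic factor has nonzero discriminant), so D_4.

D_4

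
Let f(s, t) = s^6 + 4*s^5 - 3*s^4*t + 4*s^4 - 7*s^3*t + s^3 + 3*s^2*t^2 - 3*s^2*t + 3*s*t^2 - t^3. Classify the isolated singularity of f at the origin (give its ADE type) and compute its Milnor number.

Type E7, Milnor number mu = 7.

The Hessian of f at 0 is [[0, 0], [0, 0]] with rank 0, so corank 2. A Groebner basis of the Jacobian ideal J(f) in C{s,t} is {-3*s^2/5 + 6*s*t/5 + t^4 - t^3/5 - 3*t^2/5, s^3 + 6*s^2/5 - 12*s*t/5 - 3*t^3/5 + 6*t^2/5, s^2*t + 3*s^2/5 - 6*s*t/5 - 4*t^3/5 + 3*t^2/5, s^2/5 + s*t^2 - 2*s*t/5 - 14*t^3/15 + t^2/5}; counting standard monomials gives mu = 7. Corank 2; j^3 = (s - t)^3 is a perfect cube, so E-series; the 4-jet and mu = 7 give E_7.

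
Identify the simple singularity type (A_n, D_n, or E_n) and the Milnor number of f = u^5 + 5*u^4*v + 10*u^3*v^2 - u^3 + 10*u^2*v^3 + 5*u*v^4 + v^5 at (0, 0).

The Hessian of f at 0 has rank 0. Corank 2; j^3 = -u^3 is a perfect cube, so E-series; the 5-jet and mu = 8 give E_8.

Type E_8, Milnor number mu = 8.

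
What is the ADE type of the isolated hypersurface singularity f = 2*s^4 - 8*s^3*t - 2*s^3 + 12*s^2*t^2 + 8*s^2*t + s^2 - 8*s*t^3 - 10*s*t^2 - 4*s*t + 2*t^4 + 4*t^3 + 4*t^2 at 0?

A_3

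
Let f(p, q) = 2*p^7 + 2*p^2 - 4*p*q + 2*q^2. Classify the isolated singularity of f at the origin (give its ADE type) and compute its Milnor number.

The Hessian of f at 0 is [[4, -4], [-4, 4]] with rank 1, so corank 1. A Groebner basis of the Jacobian ideal J(f) in C{p,q} is {q^6, p - q}; counting standard monomials gives mu = 6. Corank 1: A-series; mu = 6 gives A_6.

Type A6, Milnor number mu = 6.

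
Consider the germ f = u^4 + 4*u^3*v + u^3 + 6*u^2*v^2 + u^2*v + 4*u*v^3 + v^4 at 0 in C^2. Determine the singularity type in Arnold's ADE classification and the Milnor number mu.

The Hessian of f at 0 is [[0, 0], [0, 0]] with rank 0, so corank 2. A Groebner basis of the Jacobian ideal J(f) in C{u,v} is {u*v^2, -u*v/4 + v^3, u^2 + u*v}; counting standard monomials gives mu = 5. Corank 2; j^3 = u^2*(u + v) has shape L^2 M (L != M), so D-series; mu = 5 gives D_5.

Type D_{5}, Milnor number mu = 5.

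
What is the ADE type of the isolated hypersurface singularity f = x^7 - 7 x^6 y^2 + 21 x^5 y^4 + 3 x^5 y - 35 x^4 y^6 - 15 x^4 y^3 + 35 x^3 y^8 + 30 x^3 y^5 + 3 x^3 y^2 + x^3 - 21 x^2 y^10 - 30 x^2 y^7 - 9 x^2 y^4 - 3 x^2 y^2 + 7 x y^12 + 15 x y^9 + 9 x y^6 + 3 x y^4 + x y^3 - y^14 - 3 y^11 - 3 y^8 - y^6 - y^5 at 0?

E_7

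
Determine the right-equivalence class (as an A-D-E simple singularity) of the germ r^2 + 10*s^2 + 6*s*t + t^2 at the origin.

A_{1}

The Hessian of f at 0 is [[20, 6, 0], [6, 2, 0], [0, 0, 2]] with rank 3, so corank 0. A Groebner basis of the Jacobian ideal J(f) in C{s,t,r} is {s, t, r}; counting standard monomials gives mu = 1. Corank 0: nondegenerate Morse point, so A_1.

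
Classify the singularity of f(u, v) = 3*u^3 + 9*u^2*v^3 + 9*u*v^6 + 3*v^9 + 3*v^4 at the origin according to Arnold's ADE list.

The Hessian of f at 0 has rank 0. Corank 2; j^3 = 3*u^3 is a perfect cube, so E-series; the 4-jet and mu = 6 give E_6.

E_6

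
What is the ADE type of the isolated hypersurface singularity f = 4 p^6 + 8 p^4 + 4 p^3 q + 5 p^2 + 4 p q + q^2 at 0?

A_{1}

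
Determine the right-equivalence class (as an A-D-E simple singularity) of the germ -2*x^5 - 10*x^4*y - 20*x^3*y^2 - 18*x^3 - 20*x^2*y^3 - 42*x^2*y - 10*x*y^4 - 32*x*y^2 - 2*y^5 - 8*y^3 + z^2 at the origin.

D_{6}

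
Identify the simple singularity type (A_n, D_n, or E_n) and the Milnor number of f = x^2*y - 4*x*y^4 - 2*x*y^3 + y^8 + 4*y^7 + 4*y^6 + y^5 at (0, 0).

Type D_{9}, Milnor number mu = 9.

The Hessian of f at 0 has rank 0. Corank 2; j^3 = x^2*y has shape L^2 M (L != M), so D-series; mu = 9 gives D_9.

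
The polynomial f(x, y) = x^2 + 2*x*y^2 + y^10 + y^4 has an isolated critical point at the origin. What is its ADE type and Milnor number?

The Hessian of f at 0 has rank 1. Corank 1: A-series; mu = 9 gives A_9.

Type A_{9}, Milnor number mu = 9.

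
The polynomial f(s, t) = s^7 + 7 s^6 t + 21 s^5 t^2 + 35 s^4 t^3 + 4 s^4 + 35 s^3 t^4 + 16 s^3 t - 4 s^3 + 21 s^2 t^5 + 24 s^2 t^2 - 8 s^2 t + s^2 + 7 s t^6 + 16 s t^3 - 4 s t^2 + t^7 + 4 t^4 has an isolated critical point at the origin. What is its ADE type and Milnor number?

Type A_6, Milnor number mu = 6.

The Hessian of f at 0 has rank 1. Corank 1: A-series; mu = 6 gives A_6.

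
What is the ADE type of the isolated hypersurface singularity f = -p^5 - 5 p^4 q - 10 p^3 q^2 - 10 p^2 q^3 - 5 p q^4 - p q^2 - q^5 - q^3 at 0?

D_6

The Hessian of f at 0 is [[0, 0], [0, 0]] with rank 0, so corank 2. A Groebner basis of the Jacobian ideal J(f) in C{p,q} is {p^4 + q^2/5, q^3, p*q + q^2}; counting standard monomials gives mu = 6. Corank 2; j^3 = -q^2*(p + q) has shape L^2 M (L != M), so D-series; mu = 6 gives D_6.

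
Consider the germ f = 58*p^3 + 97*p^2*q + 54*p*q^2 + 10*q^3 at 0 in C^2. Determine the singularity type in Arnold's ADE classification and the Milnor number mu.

The Hessian of f at 0 is [[0, 0], [0, 0]] with rank 0, so corank 2. A Groebner basis of the Jacobian ideal J(f) in C{p,q} is {q^3, p^2 - 6*q^2/13, p*q + 9*q^2/13}; counting standard monomials gives mu = 4. Corank 2; j^3 = (2*p + q)*(29*p^2 + 34*p*q + 10*q^2) splits into three distinct lines over C (the quadratic factor has nonzero discriminant), so D_4.

Type D_4, Milnor number mu = 4.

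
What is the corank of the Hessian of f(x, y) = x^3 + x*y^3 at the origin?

2

The Hessian at 0 is [[0, 0], [0, 0]] of rank 0; hence corank 2.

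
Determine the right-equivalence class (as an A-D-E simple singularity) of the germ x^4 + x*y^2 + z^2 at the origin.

The Hessian of f at 0 is [[0, 0, 0], [0, 0, 0], [0, 0, 2]] with rank 1, so corank 2. A Groebner basis of the Jacobian ideal J(f) in C{x,y,z} is {x^3 + y^2/4, y^3, x*y, z}; counting standard monomials gives mu = 5. Corank 2; j^3 = x*y^2 has shape L^2 M (L != M), so D-series; mu = 5 gives D_5.

D_{5}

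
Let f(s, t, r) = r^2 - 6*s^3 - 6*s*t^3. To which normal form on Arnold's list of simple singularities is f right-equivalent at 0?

The Hessian of f at 0 has rank 1. Corank 2; j^3 = -6*s^3 is a perfect cube, so E-series; the 4-jet and mu = 7 give E_7.

E7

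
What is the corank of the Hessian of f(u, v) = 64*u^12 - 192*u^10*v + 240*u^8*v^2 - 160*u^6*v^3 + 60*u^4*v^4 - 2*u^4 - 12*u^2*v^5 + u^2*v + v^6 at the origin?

Hessian at 0 has rank 0.

2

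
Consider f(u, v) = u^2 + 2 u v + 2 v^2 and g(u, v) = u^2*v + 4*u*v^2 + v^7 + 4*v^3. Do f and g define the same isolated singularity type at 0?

The Hessian of f at 0 is [[2, 2], [2, 4]] with rank 2, so corank 0. A Groebner basis of the Jacobian ideal J(f) in C{u,v} is {u, v}; counting standard monomials gives mu = 1. Corank 0: nondegenerate Morse point, so A_1. The Hessian of g at 0 is [[0, 0], [0, 0]] with rank 0, so corank 2. A Groebner basis of the Jacobian ideal J(g) in C{u,v} is {u^2/7 + v^6 - 4*v^2/7, u^3 + 8*v^3, u*v + 2*v^2}; counting standard monomials gives mu = 8. Corank 2; j^3 = v*(u + 2*v)^2 has shape L^2 M (L != M), so D-series; mu = 8 gives D_8. f is A_1 but g is D_8, hence not right-equivalent.

No.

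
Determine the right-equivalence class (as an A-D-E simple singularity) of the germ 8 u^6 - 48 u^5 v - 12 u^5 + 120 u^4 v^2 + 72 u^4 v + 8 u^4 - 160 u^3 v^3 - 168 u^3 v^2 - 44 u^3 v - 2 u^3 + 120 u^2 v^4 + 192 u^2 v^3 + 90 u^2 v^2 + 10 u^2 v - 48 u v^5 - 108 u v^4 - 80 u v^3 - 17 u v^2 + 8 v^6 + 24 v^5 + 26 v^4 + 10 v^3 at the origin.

The Hessian of f at 0 is [[0, 0], [0, 0]] with rank 0, so corank 2. A Groebner basis of the Jacobian ideal J(f) in C{u,v} is {v^3, u^2 - 11*v^2/2, u*v - 5*v^2/2}; counting standard monomials gives mu = 4. Corank 2; j^3 = -(u - 2*v)*(2*u^2 - 6*u*v + 5*v^2) splits into three distinct lines over C (the quadratic factor has nonzero discriminant), so D_4.

D4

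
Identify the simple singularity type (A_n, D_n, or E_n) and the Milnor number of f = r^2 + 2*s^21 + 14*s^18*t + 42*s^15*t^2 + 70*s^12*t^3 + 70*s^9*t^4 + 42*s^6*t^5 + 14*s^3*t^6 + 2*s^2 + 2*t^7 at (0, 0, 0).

Type A6, Milnor number mu = 6.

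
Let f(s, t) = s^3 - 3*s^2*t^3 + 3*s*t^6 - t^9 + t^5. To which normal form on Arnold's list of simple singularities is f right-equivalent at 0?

E_{8}

The Hessian of f at 0 is [[0, 0], [0, 0]] with rank 0, so corank 2. A Groebner basis of the Jacobian ideal J(f) in C{s,t} is {-s^2/2 + s*t^3, t^4, s^3, s^2*t}; counting standard monomials gives mu = 8. Corank 2; j^3 = s^3 is a perfect cube, so E-series; the 5-jet and mu = 8 give E_8.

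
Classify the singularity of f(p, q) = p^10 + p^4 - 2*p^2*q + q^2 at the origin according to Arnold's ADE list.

A_9

The Hessian of f at 0 has rank 1. Corank 1: A-series; mu = 9 gives A_9.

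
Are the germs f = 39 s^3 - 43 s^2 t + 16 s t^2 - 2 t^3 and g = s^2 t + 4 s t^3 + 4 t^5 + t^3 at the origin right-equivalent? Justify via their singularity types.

The Hessian of f at 0 has rank 0. Corank 2; j^3 = (3*s - t)*(13*s^2 - 10*s*t + 2*t^2) splits into three distinct lines over C (the quadratic factor has nonzero discriminant), so D_4. The Hessian of g at 0 has rank 0. Corank 2; j^3 = t*(s^2 + t^2) splits into three distinct lines over C (the quadratic factor has nonzero discriminant), so D_4. Both have type D_4, hence right-equivalent.

Yes.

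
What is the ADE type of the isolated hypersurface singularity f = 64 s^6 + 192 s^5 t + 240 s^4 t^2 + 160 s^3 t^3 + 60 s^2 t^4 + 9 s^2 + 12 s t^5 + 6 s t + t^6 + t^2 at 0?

The Hessian of f at 0 has rank 1. Corank 1: A-series; mu = 5 gives A_5.

A_5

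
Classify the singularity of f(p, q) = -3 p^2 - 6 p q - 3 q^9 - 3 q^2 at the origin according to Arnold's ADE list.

A8

The Hessian of f at 0 is [[-6, -6], [-6, -6]] with rank 1, so corank 1. A Groebner basis of the Jacobian ideal J(f) in C{p,q} is {q^8, p + q}; counting standard monomials gives mu = 8. Corank 1: A-series; mu = 8 gives A_8.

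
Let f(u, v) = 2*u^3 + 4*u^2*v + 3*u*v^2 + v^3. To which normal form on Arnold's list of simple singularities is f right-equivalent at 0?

D4

The Hessian of f at 0 is [[0, 0], [0, 0]] with rank 0, so corank 2. A Groebner basis of the Jacobian ideal J(f) in C{u,v} is {v^3, u^2 - 3*v^2/2, u*v + 3*v^2/2}; counting standard monomials gives mu = 4. Corank 2; j^3 = (u + v)*(2*u^2 + 2*u*v + v^2) splits into three distinct lines over C (the quadratic factor has nonzero discriminant), so D_4.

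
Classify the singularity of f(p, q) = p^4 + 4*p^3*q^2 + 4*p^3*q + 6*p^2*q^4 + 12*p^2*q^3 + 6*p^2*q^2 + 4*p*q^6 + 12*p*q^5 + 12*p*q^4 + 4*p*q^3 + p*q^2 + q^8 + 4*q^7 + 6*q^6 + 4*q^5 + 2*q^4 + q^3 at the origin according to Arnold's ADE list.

The Hessian of f at 0 has rank 0. Corank 2; j^3 = q^2*(p + q) has shape L^2 M (L != M), so D-series; mu = 5 gives D_5.

D5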